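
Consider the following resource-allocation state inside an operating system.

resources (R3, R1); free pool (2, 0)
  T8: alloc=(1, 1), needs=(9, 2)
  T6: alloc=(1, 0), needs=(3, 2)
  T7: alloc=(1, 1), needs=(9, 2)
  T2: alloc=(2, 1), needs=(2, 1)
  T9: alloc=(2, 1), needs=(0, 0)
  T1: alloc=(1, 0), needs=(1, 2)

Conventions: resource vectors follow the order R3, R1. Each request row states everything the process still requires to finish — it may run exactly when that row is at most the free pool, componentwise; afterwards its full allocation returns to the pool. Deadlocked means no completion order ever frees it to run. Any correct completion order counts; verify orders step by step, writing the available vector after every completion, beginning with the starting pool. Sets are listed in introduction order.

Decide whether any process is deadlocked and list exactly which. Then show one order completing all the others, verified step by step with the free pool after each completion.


Deadlocked set: T8 and T7.
Key observation: no order helps: past T9, T2, T1, T6, the free pool tops out at (8, 2), below what each blocked process needs in R3.
A valid finishing order for the others: T9, T2, T1, T6. Walking it through:
  pool = (2, 0)
  T9: need (0, 0) fits (2, 0); releases (2, 1), pool now (4, 1)
  T2: need (2, 1) fits (4, 1); releases (2, 1), pool now (6, 2)
  T1: need (1, 2) fits (6, 2); releases (1, 0), pool now (7, 2)
  T6: need (3, 2) fits (7, 2); releases (1, 0), pool now (8, 2)
The blocked processes can never fit:
  blocked: T8 wants (9, 2), pool (8, 2) — not enough R3
  blocked: T7 wants (9, 2), pool (8, 2) — not enough R3


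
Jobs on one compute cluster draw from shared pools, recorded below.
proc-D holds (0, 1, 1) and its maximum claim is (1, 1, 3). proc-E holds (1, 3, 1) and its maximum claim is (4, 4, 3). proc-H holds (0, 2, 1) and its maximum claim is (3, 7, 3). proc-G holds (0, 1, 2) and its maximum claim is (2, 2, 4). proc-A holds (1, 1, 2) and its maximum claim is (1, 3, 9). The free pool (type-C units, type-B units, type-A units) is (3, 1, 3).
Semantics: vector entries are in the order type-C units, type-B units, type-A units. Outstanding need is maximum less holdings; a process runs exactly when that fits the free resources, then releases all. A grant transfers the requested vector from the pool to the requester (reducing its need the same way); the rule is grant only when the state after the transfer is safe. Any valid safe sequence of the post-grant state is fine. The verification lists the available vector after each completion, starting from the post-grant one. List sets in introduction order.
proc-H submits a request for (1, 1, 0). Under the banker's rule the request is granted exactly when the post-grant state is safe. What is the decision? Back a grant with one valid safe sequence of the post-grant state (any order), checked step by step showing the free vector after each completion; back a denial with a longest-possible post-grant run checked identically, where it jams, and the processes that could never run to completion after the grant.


DENY: after the grant no complete ordering would exist.
Key observation: after proc-D, proc-G the pool peaks at (2, 2, 6), and each blocked process is short somewhere: proc-E on type-C units; proc-H on type-B units; proc-A on type-A units.
After a pretend grant, a maximal execution: proc-D, proc-G — then nothing else fits. Check, step by step:
  pool = (2, 0, 3)
  proc-D: need (1, 0, 2) fits (2, 0, 3); releases (0, 1, 1), pool now (2, 1, 4)
  proc-G: need (2, 1, 2) fits (2, 1, 4); releases (0, 1, 2), pool now (2, 2, 6)
  blocked: proc-E wants (3, 1, 2), pool (2, 2, 6) — not enough type-C units
  blocked: proc-H wants (2, 4, 2), pool (2, 2, 6) — not enough type-B units
  blocked: proc-A wants (0, 2, 7), pool (2, 2, 6) — not enough type-A units
Post-grant, the permanently blocked set is proc-E, proc-H and proc-A.


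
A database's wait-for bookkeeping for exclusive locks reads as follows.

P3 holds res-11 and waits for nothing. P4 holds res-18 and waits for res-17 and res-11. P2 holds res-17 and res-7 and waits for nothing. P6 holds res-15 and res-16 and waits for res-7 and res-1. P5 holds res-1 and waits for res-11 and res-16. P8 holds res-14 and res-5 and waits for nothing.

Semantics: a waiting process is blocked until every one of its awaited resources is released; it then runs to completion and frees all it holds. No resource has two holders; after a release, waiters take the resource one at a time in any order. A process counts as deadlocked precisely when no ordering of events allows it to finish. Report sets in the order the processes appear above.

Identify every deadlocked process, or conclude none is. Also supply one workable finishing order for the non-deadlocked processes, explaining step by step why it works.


Deadlocked: P6 and P5.
Key observation: the cycle P6 -> P5 -> P6 can never break — each member waits on the next; no other process is dragged down with it.
A valid finishing order for the others: P3, P2, P4, P8.
Walking it through:
  run P3 (it waits on nothing); releases res-11
  run P2 (it waits on nothing); releases res-17 and res-7
  P4: everything it awaited (res-17 and res-11) is free; runs, freeing res-18
  run P8 (it waits on nothing); releases res-14 and res-5


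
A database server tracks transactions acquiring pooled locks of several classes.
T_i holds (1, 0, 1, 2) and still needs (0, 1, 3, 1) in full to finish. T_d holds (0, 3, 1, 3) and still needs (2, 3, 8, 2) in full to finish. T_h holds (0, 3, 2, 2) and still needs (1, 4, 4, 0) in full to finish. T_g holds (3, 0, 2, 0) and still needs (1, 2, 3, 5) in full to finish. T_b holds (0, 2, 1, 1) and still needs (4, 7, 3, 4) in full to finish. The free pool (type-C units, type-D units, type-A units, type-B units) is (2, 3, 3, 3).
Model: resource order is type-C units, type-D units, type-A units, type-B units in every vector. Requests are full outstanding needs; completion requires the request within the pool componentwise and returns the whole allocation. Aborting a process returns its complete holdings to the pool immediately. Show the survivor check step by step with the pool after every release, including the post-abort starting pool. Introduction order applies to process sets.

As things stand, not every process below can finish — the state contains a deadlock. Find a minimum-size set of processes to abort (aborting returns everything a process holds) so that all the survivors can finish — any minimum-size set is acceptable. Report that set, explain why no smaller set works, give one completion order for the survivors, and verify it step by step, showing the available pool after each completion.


Minimum abort set: T_d.
Key observation: the deadlocked T_h becomes finishable only because T_d released (0, 3, 1, 3); it completes at step 2 below.
Why nothing smaller works: aborting no one leaves the state deadlocked as given.
Survivors finish in the order: T_i, T_h, T_g, T_b. Verifying each step (pool after the aborts first):
  pool = (2, 6, 4, 6)
  T_i needs (0, 1, 3, 1) <= (2, 6, 4, 6) -> finishes; pool += (1, 0, 1, 2) = (3, 6, 5, 8)
  T_h needs (1, 4, 4, 0) <= (3, 6, 5, 8) -> finishes; pool += (0, 3, 2, 2) = (3, 9, 7, 10)
  T_g needs (1, 2, 3, 5) <= (3, 9, 7, 10) -> finishes; pool += (3, 0, 2, 0) = (6, 9, 9, 10)
  T_b needs (4, 7, 3, 4) <= (6, 9, 9, 10) -> finishes; pool += (0, 2, 1, 1) = (6, 11, 10, 11)


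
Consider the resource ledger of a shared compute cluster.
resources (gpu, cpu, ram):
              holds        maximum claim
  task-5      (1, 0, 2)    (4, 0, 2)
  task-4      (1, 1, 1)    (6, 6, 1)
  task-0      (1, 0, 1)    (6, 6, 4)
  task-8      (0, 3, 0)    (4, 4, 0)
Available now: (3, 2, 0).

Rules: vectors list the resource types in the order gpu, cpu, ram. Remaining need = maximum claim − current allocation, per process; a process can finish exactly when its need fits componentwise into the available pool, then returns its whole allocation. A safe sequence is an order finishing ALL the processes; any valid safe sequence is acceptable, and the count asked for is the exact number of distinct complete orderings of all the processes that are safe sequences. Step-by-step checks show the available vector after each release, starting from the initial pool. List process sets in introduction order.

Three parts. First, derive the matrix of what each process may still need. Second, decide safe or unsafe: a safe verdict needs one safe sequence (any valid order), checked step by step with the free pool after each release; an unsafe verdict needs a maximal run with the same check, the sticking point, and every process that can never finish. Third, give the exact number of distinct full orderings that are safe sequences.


(1) Remaining need (order gpu, cpu, ram):
  task-5: (3, 0, 0)
  task-4: (5, 5, 0)
  task-0: (5, 6, 3)
  task-8: (4, 1, 0)
(2) UNSAFE.
Key observation: the pool after task-5, task-8 is (4, 5, 2); every surviving request exceeds it in gpu, so progress ends there.
A maximal execution: task-5, task-8 — then nothing else fits. Step-by-step check:
  pool = (3, 2, 0)
  run task-5 (needs (3, 0, 0), free (3, 2, 0)); after release of (1, 0, 2) the pool is (4, 2, 2)
  run task-8 (needs (4, 1, 0), free (4, 2, 2)); after release of (0, 3, 0) the pool is (4, 5, 2)
  blocked: task-4 wants (5, 5, 0), pool (4, 5, 2) — not enough gpu
  blocked: task-0 wants (5, 6, 3), pool (4, 5, 2) — not enough gpu, cpu and ram
Processes that can never finish: task-4 and task-0.
(3) Exactly 0 of the possible complete orderings are safe sequences.


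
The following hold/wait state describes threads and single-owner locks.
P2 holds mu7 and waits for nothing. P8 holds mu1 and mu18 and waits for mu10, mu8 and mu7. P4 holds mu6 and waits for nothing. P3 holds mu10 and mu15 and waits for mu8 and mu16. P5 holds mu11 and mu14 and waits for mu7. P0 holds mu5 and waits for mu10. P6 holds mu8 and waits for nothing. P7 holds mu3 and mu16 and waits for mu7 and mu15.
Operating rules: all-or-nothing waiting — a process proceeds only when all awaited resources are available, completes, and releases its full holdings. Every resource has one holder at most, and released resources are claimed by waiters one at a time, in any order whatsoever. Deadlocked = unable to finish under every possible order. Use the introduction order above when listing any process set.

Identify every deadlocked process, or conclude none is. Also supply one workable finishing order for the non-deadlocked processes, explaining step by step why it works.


Deadlocked: P8, P3, P0 and P7.
Key observation: the knot is the closed ring of waits P3 -> P7 -> P3; P8 and P0 wait into the deadlock from upstream.
One completion order for the rest: P2, P6, P5, P4.
Verifying each step:
  P2 waits on nothing -> runs at once and releases mu7
  P6 waits on nothing -> runs at once and releases mu8
  P5 waits on mu7 — all released -> runs and releases mu11 and mu14
  P4 waits on nothing -> runs at once and releases mu6


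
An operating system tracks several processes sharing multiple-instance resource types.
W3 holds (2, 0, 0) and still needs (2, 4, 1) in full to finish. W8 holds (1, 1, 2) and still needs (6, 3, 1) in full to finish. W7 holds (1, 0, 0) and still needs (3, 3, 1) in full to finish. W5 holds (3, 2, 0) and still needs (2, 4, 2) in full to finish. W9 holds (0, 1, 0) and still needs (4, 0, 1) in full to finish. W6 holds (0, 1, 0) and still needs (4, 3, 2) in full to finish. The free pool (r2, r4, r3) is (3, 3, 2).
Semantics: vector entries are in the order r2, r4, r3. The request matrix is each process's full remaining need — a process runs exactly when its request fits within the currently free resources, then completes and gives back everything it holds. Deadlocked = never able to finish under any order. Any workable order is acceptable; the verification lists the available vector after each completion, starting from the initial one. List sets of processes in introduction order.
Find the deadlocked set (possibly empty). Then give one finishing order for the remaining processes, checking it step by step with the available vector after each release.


The deadlocked set is empty.
Key observation: no deadlock: W7 fits now, and the freed resources carry the rest through.
A valid finishing order for the others: W7, W6, W3, W9, W5, W8. Walking it through:
  pool = (3, 3, 2)
  run W7 (needs (3, 3, 1), free (3, 3, 2)); after release of (1, 0, 0) the pool is (4, 3, 2)
  run W6 (needs (4, 3, 2), free (4, 3, 2)); after release of (0, 1, 0) the pool is (4, 4, 2)
  run W3 (needs (2, 4, 1), free (4, 4, 2)); after release of (2, 0, 0) the pool is (6, 4, 2)
  run W9 (needs (4, 0, 1), free (6, 4, 2)); after release of (0, 1, 0) the pool is (6, 5, 2)
  run W5 (needs (2, 4, 2), free (6, 5, 2)); after release of (3, 2, 0) the pool is (9, 7, 2)
  run W8 (needs (6, 3, 1), free (9, 7, 2)); after release of (1, 1, 2) the pool is (10, 8, 4)


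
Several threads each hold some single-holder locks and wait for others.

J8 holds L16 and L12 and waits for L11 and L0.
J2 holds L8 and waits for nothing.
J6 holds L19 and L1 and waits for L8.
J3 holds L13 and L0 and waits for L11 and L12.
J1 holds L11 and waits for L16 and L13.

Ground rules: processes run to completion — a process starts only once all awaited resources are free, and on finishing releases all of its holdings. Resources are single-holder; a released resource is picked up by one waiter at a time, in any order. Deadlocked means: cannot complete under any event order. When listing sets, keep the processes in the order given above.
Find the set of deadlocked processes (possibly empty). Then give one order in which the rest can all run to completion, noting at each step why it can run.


Deadlocked: J8, J3 and J1.
Key observation: the cycle J8 -> J3 -> J8 can never break — each member waits on the next; J1 is caught in further circular waits.
A valid finishing order for the others: J2, J6.
Verifying each step:
  J2: no waits; runs immediately, freeing L8
  J6: everything it awaited (L8) is free; runs, freeing L19 and L1


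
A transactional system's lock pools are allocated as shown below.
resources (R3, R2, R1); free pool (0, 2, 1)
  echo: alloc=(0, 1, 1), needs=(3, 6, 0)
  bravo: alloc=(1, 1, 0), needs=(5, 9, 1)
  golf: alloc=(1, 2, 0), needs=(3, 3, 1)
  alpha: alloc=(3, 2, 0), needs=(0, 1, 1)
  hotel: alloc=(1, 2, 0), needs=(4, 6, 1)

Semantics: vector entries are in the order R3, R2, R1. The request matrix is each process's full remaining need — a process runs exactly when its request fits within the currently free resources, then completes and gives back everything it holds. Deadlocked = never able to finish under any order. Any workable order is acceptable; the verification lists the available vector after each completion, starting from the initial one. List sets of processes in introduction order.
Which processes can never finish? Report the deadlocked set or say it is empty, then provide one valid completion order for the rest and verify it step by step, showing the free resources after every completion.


No process is deadlocked.
Key observation: alpha can run right away; the returned allocation unlocks the remaining processes in turn.
One completion order for the rest: alpha, golf, hotel, echo, bravo. Step-by-step check:
  pool = (0, 2, 1)
  alpha: need (0, 1, 1) fits (0, 2, 1); releases (3, 2, 0), pool now (3, 4, 1)
  golf: need (3, 3, 1) fits (3, 4, 1); releases (1, 2, 0), pool now (4, 6, 1)
  hotel: need (4, 6, 1) fits (4, 6, 1); releases (1, 2, 0), pool now (5, 8, 1)
  echo: need (3, 6, 0) fits (5, 8, 1); releases (0, 1, 1), pool now (5, 9, 2)
  bravo: need (5, 9, 1) fits (5, 9, 2); releases (1, 1, 0), pool now (6, 10, 2)


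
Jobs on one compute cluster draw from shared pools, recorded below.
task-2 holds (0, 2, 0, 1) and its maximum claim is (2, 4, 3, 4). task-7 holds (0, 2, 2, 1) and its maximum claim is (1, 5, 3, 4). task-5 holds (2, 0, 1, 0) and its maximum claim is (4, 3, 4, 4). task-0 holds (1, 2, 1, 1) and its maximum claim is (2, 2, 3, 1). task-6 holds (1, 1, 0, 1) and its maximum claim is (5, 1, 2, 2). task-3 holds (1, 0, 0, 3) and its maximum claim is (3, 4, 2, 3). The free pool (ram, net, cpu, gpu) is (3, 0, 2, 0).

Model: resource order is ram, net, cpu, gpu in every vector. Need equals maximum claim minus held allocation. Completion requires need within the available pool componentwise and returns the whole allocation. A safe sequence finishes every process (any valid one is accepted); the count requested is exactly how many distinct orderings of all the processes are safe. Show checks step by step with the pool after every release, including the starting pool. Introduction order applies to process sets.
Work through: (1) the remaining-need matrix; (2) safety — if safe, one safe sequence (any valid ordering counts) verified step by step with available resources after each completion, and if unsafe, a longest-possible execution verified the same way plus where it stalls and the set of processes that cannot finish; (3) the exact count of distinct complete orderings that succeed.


(1) Outstanding need per process (order ram, net, cpu, gpu):
  task-2: (2, 2, 3, 3)
  task-7: (1, 3, 1, 3)
  task-5: (2, 3, 3, 4)
  task-0: (1, 0, 2, 0)
  task-6: (4, 0, 2, 1)
  task-3: (2, 4, 2, 0)
(2) UNSAFE.
Key observation: after task-0, task-6 the pool peaks at (5, 3, 3, 2), and each blocked process is short somewhere: task-2 on gpu; task-7 on gpu; task-5 on gpu; task-3 on net.
The run task-0, task-6 cannot be extended any further. Check, step by step:
  pool = (3, 0, 2, 0)
  task-0: need (1, 0, 2, 0) fits (3, 0, 2, 0); releases (1, 2, 1, 1), pool now (4, 2, 3, 1)
  task-6: need (4, 0, 2, 1) fits (4, 2, 3, 1); releases (1, 1, 0, 1), pool now (5, 3, 3, 2)
  task-2 still needs (2, 2, 3, 3) but only (5, 3, 3, 2) is free — short on gpu
  task-7 still needs (1, 3, 1, 3) but only (5, 3, 3, 2) is free — short on gpu
  task-5 still needs (2, 3, 3, 4) but only (5, 3, 3, 2) is free — short on gpu
  task-3 still needs (2, 4, 2, 0) but only (5, 3, 3, 2) is free — short on net
Never able to finish: task-2, task-7, task-5 and task-3.
(3) The exact count: 0 of the possible complete orderings are safe sequences.


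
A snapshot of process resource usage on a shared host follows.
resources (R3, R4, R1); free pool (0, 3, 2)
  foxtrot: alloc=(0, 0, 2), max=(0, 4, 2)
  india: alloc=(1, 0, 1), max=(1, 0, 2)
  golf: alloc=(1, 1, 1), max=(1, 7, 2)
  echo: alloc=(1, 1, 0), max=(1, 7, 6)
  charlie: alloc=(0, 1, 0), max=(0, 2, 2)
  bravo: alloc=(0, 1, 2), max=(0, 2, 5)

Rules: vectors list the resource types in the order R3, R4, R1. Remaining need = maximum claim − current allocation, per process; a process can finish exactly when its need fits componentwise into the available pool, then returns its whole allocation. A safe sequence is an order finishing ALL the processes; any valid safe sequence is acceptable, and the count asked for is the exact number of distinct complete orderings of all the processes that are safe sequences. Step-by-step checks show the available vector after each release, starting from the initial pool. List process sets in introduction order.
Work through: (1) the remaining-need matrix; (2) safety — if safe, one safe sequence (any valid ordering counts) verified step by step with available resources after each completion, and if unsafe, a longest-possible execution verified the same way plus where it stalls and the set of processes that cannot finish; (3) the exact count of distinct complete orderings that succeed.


(1) Need matrix, components ordered R3, R4, R1:
  foxtrot: (0, 4, 0)
  india: (0, 0, 1)
  golf: (0, 6, 1)
  echo: (0, 6, 6)
  charlie: (0, 1, 2)
  bravo: (0, 1, 3)
(2) UNSAFE — no complete ordering exists.
Key observation: no order helps: past india, charlie, bravo, foxtrot, the free pool tops out at (1, 5, 7), below what each blocked process needs in R4.
A maximal execution: india, charlie, bravo, foxtrot — then nothing else fits. Step-by-step check:
  pool = (0, 3, 2)
  india: need (0, 0, 1) fits (0, 3, 2); releases (1, 0, 1), pool now (1, 3, 3)
  charlie: need (0, 1, 2) fits (1, 3, 3); releases (0, 1, 0), pool now (1, 4, 3)
  bravo: need (0, 1, 3) fits (1, 4, 3); releases (0, 1, 2), pool now (1, 5, 5)
  foxtrot: need (0, 4, 0) fits (1, 5, 5); releases (0, 0, 2), pool now (1, 5, 7)
  golf cannot run: need (0, 6, 1) vs free (1, 5, 7) (insufficient R4)
  echo cannot run: need (0, 6, 6) vs free (1, 5, 7) (insufficient R4)
Permanently blocked: golf and echo.
(3) The exact count: 0 of the possible complete orderings are safe sequences.


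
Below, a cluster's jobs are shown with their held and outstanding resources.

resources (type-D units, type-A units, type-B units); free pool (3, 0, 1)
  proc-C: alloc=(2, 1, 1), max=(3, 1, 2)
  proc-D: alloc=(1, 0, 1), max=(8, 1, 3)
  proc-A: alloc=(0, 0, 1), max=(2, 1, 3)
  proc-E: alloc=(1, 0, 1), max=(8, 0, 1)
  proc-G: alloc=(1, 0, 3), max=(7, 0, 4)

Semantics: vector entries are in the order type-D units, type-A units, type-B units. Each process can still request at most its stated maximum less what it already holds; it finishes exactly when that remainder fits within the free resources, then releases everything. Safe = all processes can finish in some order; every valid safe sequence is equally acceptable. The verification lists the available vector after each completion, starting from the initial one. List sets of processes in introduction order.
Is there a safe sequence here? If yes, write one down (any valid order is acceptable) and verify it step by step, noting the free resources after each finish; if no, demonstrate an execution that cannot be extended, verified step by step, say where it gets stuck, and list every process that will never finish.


The state is UNSAFE.
Key observation: the wall is type-D units: completing proc-C, proc-A brings the pool only to (5, 1, 3), and all the rest need more.
The run proc-C, proc-A cannot be extended any further. Verifying each step:
  pool = (3, 0, 1)
  proc-C needs (1, 0, 1) <= (3, 0, 1) -> finishes; pool += (2, 1, 1) = (5, 1, 2)
  proc-A needs (2, 1, 2) <= (5, 1, 2) -> finishes; pool += (0, 0, 1) = (5, 1, 3)
  blocked: proc-D wants (7, 1, 2), pool (5, 1, 3) — not enough type-D units
  blocked: proc-E wants (7, 0, 0), pool (5, 1, 3) — not enough type-D units
  blocked: proc-G wants (6, 0, 1), pool (5, 1, 3) — not enough type-D units
Processes that can never finish: proc-D, proc-E and proc-G.


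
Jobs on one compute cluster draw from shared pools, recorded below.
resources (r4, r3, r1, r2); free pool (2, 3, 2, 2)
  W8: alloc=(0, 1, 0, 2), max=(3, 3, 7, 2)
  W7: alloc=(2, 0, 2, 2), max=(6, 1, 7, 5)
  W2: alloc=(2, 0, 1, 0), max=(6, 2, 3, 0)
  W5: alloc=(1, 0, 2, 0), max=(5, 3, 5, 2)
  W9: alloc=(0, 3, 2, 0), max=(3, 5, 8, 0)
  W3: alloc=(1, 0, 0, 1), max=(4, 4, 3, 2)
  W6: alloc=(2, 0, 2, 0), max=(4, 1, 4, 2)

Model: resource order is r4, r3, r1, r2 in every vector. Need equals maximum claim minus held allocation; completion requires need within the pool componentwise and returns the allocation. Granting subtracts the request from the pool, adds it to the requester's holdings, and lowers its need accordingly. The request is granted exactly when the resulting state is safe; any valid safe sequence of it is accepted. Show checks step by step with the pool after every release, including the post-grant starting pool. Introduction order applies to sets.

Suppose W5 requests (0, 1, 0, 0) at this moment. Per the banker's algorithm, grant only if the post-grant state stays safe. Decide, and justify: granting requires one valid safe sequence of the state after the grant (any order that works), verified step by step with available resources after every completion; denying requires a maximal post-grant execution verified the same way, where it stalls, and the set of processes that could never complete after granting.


GRANT — the state after the grant stays safe, e.g. via W6, W5, W9, W3, W7, W8, W2.
Key observation: (2, 2, 2, 2) free after granting still covers W6 first, and each release covers the next.
Check on the post-grant state, step by step:
  pool = (2, 2, 2, 2)
  W6: need (2, 1, 2, 2) fits (2, 2, 2, 2); releases (2, 0, 2, 0), pool now (4, 2, 4, 2)
  W5: need (4, 2, 3, 2) fits (4, 2, 4, 2); releases (1, 1, 2, 0), pool now (5, 3, 6, 2)
  W9: need (3, 2, 6, 0) fits (5, 3, 6, 2); releases (0, 3, 2, 0), pool now (5, 6, 8, 2)
  W3: need (3, 4, 3, 1) fits (5, 6, 8, 2); releases (1, 0, 0, 1), pool now (6, 6, 8, 3)
  W7: need (4, 1, 5, 3) fits (6, 6, 8, 3); releases (2, 0, 2, 2), pool now (8, 6, 10, 5)
  W8: need (3, 2, 7, 0) fits (8, 6, 10, 5); releases (0, 1, 0, 2), pool now (8, 7, 10, 7)
  W2: need (4, 2, 2, 0) fits (8, 7, 10, 7); releases (2, 0, 1, 0), pool now (10, 7, 11, 7)


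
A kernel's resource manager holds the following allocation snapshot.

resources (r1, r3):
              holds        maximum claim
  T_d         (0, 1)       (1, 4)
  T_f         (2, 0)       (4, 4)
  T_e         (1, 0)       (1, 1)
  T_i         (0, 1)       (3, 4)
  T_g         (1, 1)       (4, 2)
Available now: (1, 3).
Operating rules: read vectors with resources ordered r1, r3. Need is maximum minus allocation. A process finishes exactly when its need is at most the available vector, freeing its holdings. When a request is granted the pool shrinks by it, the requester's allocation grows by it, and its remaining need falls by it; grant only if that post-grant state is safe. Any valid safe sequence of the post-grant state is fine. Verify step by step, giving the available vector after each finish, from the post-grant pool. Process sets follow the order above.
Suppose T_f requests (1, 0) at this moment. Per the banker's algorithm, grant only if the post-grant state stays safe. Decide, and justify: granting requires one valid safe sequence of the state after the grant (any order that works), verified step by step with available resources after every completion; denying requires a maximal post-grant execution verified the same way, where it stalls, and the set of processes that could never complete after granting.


GRANT: granting preserves safety; a valid post-grant sequence is T_e, T_d, T_f, T_i, T_g.
Key observation: after the grant the pool drops to (0, 3), which still lets T_e finish first and unwind the rest.
Check on the post-grant state, step by step:
  pool = (0, 3)
  run T_e (needs (0, 1), free (0, 3)); after release of (1, 0) the pool is (1, 3)
  run T_d (needs (1, 3), free (1, 3)); after release of (0, 1) the pool is (1, 4)
  run T_f (needs (1, 4), free (1, 4)); after release of (3, 0) the pool is (4, 4)
  run T_i (needs (3, 3), free (4, 4)); after release of (0, 1) the pool is (4, 5)
  run T_g (needs (3, 1), free (4, 5)); after release of (1, 1) the pool is (5, 6)


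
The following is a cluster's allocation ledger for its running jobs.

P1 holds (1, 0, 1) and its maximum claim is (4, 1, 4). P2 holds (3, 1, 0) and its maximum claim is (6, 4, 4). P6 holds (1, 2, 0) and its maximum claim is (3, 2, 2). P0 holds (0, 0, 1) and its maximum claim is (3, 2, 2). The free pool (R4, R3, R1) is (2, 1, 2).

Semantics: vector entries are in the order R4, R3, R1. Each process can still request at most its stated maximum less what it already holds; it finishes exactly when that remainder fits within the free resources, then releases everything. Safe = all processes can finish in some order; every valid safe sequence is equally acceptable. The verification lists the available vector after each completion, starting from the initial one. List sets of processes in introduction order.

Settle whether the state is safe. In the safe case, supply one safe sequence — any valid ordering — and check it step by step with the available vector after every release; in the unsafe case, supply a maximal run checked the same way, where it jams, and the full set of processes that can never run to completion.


SAFE, for example via the order P6, P0, P1, P2.
Key observation: at P6 the run first touches a limit — (2, 0, 2) against (2, 1, 2), exact on a resource it actually requests.
Walking it through:
  pool = (2, 1, 2)
  run P6 (needs (2, 0, 2), free (2, 1, 2)); after release of (1, 2, 0) the pool is (3, 3, 2)
  run P0 (needs (3, 2, 1), free (3, 3, 2)); after release of (0, 0, 1) the pool is (3, 3, 3)
  run P1 (needs (3, 1, 3), free (3, 3, 3)); after release of (1, 0, 1) the pool is (4, 3, 4)
  run P2 (needs (3, 3, 4), free (4, 3, 4)); after release of (3, 1, 0) the pool is (7, 4, 4)


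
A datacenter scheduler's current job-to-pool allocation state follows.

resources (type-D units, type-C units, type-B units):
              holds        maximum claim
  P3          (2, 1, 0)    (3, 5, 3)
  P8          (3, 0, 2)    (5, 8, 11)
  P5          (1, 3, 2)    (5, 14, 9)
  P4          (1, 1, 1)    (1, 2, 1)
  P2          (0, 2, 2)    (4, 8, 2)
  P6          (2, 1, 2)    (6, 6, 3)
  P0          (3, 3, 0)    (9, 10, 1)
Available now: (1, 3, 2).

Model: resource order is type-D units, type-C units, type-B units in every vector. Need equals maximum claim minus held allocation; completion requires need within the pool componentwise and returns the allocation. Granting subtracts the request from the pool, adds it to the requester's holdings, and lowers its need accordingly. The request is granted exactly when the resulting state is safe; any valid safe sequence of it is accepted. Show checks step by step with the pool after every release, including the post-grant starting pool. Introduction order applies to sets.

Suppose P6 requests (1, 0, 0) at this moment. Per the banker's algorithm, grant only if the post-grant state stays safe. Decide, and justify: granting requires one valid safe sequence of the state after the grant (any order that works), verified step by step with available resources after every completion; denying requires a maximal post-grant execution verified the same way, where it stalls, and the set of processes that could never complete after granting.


GRANT: granting preserves safety; a valid post-grant sequence is P4, P3, P6, P2, P0, P5, P8.
Key observation: the transfer keeps a workable pool ((0, 3, 2)); P4 starts the safe sequence.
Step-by-step check of the post-grant state:
  pool = (0, 3, 2)
  P4: need (0, 1, 0) fits (0, 3, 2); releases (1, 1, 1), pool now (1, 4, 3)
  P3: need (1, 4, 3) fits (1, 4, 3); releases (2, 1, 0), pool now (3, 5, 3)
  P6: need (3, 5, 1) fits (3, 5, 3); releases (3, 1, 2), pool now (6, 6, 5)
  P2: need (4, 6, 0) fits (6, 6, 5); releases (0, 2, 2), pool now (6, 8, 7)
  P0: need (6, 7, 1) fits (6, 8, 7); releases (3, 3, 0), pool now (9, 11, 7)
  P5: need (4, 11, 7) fits (9, 11, 7); releases (1, 3, 2), pool now (10, 14, 9)
  P8: need (2, 8, 9) fits (10, 14, 9); releases (3, 0, 2), pool now (13, 14, 11)


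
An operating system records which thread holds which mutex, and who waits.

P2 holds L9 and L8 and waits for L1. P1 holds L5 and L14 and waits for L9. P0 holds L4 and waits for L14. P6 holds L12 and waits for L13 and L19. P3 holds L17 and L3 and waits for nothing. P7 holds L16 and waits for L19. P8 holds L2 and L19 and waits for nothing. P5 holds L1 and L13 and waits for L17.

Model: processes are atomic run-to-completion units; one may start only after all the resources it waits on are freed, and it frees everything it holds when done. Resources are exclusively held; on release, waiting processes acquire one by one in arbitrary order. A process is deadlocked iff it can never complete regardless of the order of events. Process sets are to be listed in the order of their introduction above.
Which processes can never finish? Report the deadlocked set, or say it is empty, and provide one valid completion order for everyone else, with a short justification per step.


The deadlocked set is empty.
Key observation: there is no circular wait here — follow any chain and it reaches a process that is free to run now.
The rest can finish in the order P3, P5, P2, P1, P0, P8, P7, P6.
Check, step by step:
  P3 waits on nothing -> runs at once and releases L17 and L3
  run P5 (all its waits — L17 — are resolved); releases L1 and L13
  run P2 (all its waits — L1 — are resolved); releases L9 and L8
  run P1 (all its waits — L9 — are resolved); releases L5 and L14
  run P0 (all its waits — L14 — are resolved); releases L4
  P8 waits on nothing -> runs at once and releases L2 and L19
  run P7 (all its waits — L19 — are resolved); releases L16
  run P6 (all its waits — L13 and L19 — are resolved); releases L12


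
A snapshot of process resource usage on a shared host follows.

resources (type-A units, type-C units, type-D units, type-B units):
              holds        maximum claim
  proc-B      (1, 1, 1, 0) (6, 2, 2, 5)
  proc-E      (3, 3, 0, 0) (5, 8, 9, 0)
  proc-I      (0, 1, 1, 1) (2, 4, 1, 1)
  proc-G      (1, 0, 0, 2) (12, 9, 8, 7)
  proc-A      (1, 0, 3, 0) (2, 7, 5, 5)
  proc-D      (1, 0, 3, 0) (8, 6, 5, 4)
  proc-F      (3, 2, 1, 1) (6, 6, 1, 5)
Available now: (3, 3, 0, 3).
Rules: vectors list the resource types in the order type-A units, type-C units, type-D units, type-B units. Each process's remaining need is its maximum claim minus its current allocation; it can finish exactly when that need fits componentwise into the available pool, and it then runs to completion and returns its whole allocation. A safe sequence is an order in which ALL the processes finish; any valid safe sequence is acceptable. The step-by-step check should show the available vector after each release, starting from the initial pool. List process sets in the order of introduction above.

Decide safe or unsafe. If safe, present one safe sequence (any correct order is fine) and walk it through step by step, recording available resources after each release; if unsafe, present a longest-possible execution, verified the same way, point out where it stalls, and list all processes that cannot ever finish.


SAFE, for example via the order proc-I, proc-F, proc-B, proc-D, proc-A, proc-E, proc-G.
Key observation: proc-I marks the first exact bind of the order: its need (2, 3, 0, 0) fits the free (3, 3, 0, 3) with zero slack on a requested resource.
Check, step by step:
  pool = (3, 3, 0, 3)
  proc-I: need (2, 3, 0, 0) fits (3, 3, 0, 3); releases (0, 1, 1, 1), pool now (3, 4, 1, 4)
  proc-F: need (3, 4, 0, 4) fits (3, 4, 1, 4); releases (3, 2, 1, 1), pool now (6, 6, 2, 5)
  proc-B: need (5, 1, 1, 5) fits (6, 6, 2, 5); releases (1, 1, 1, 0), pool now (7, 7, 3, 5)
  proc-D: need (7, 6, 2, 4) fits (7, 7, 3, 5); releases (1, 0, 3, 0), pool now (8, 7, 6, 5)
  proc-A: need (1, 7, 2, 5) fits (8, 7, 6, 5); releases (1, 0, 3, 0), pool now (9, 7, 9, 5)
  proc-E: need (2, 5, 9, 0) fits (9, 7, 9, 5); releases (3, 3, 0, 0), pool now (12, 10, 9, 5)
  proc-G: need (11, 9, 8, 5) fits (12, 10, 9, 5); releases (1, 0, 0, 2), pool now (13, 10, 9, 7)


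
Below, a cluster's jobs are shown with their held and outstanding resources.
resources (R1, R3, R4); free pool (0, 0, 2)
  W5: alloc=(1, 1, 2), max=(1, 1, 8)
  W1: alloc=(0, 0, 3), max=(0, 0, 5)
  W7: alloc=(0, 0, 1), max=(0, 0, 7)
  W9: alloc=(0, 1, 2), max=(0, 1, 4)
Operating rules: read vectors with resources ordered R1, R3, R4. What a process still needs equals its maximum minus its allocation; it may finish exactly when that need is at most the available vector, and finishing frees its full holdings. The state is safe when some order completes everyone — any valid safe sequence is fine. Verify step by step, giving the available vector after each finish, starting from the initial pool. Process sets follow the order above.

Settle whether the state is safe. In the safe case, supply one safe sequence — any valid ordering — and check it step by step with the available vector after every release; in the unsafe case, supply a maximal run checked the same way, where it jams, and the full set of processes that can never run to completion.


SAFE. One safe sequence: W9, W1, W7, W5.
Key observation: W9 marks the first exact bind of the order: its need (0, 0, 2) fits the free (0, 0, 2) with zero slack on a requested resource.
Step-by-step check:
  pool = (0, 0, 2)
  run W9 (needs (0, 0, 2), free (0, 0, 2)); after release of (0, 1, 2) the pool is (0, 1, 4)
  run W1 (needs (0, 0, 2), free (0, 1, 4)); after release of (0, 0, 3) the pool is (0, 1, 7)
  run W7 (needs (0, 0, 6), free (0, 1, 7)); after release of (0, 0, 1) the pool is (0, 1, 8)
  run W5 (needs (0, 0, 6), free (0, 1, 8)); after release of (1, 1, 2) the pool is (1, 2, 10)


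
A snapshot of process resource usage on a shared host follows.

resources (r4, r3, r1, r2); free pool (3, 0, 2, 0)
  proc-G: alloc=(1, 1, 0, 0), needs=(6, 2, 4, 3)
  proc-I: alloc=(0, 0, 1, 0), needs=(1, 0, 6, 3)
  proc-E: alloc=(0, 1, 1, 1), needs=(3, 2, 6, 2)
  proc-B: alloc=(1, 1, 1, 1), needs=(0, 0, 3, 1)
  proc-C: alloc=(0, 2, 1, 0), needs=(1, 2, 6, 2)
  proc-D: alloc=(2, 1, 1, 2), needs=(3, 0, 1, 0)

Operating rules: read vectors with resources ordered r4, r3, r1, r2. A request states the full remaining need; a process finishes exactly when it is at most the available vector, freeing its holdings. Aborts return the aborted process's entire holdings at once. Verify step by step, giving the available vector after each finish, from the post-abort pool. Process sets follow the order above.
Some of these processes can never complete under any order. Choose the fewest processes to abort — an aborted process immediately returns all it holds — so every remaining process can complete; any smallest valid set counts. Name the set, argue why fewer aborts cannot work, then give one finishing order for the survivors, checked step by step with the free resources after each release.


Minimum abort set: proc-I and proc-C.
Key observation: proc-E could never have finished before the abort; with (0, 2, 2, 0) returned by proc-I and proc-C, it fits at step 3.
Why nothing smaller works — every single abort fails: proc-G alone leaves proc-I blocked (short on r1); proc-I alone leaves proc-E blocked (short on r1); proc-E alone leaves proc-I blocked (short on r1); proc-B alone leaves proc-I blocked (short on r1); proc-C alone leaves proc-I blocked (short on r1); proc-D alone leaves proc-I blocked (short on r1).
Survivors finish in the order: proc-D, proc-B, proc-E, proc-G. Verifying each step (pool after the aborts first):
  pool = (3, 2, 4, 0)
  proc-D: need (3, 0, 1, 0) fits (3, 2, 4, 0); releases (2, 1, 1, 2), pool now (5, 3, 5, 2)
  proc-B: need (0, 0, 3, 1) fits (5, 3, 5, 2); releases (1, 1, 1, 1), pool now (6, 4, 6, 3)
  proc-E: need (3, 2, 6, 2) fits (6, 4, 6, 3); releases (0, 1, 1, 1), pool now (6, 5, 7, 4)
  proc-G: need (6, 2, 4, 3) fits (6, 5, 7, 4); releases (1, 1, 0, 0), pool now (7, 6, 7, 4)


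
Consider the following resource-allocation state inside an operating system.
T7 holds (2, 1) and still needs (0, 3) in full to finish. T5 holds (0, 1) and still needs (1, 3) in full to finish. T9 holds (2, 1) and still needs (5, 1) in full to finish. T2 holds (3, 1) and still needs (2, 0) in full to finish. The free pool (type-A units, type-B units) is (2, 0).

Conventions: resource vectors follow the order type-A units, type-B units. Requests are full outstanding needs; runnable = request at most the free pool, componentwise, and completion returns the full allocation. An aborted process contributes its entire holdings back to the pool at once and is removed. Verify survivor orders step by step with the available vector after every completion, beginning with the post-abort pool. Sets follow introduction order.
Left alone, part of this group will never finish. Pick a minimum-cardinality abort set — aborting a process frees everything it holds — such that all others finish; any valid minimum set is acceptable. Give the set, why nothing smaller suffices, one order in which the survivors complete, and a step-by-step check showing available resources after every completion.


The answer: abort T7.
Key observation: T5 had no path to completion before; after the abort of T7 ((2, 1) returned), step 3 is where it fits.
Why nothing smaller works: aborting no one leaves the state deadlocked as given.
The survivors complete as T2, T9, T5. Walking it through (starting from the post-abort pool):
  pool = (4, 1)
  T2: need (2, 0) fits (4, 1); releases (3, 1), pool now (7, 2)
  T9: need (5, 1) fits (7, 2); releases (2, 1), pool now (9, 3)
  T5: need (1, 3) fits (9, 3); releases (0, 1), pool now (9, 4)
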